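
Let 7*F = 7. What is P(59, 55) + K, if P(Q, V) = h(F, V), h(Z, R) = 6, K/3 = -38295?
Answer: -114879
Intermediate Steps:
K = -114885 (K = 3*(-38295) = -114885)
F = 1 (F = (⅐)*7 = 1)
P(Q, V) = 6
P(59, 55) + K = 6 - 114885 = -114879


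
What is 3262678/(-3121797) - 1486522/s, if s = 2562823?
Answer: -13002286140028/8000613152931 ≈ -1.6252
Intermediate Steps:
3262678/(-3121797) - 1486522/s = 3262678/(-3121797) - 1486522/2562823 = 3262678*(-1/3121797) - 1486522*1/2562823 = -3262678/3121797 - 1486522/2562823 = -13002286140028/8000613152931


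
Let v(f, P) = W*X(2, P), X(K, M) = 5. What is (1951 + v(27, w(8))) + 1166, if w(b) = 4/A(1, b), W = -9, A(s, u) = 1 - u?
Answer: 3072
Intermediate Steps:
w(b) = 4/(1 - b)
v(f, P) = -45 (v(f, P) = -9*5 = -45)
(1951 + v(27, w(8))) + 1166 = (1951 - 45) + 1166 = 1906 + 1166 = 3072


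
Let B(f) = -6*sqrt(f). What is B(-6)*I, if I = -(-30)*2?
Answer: -360*I*sqrt(6) ≈ -881.82*I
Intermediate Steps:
I = 60 (I = -15*(-4) = 60)
B(-6)*I = -6*I*sqrt(6)*60 = -360*I*sqrt(6)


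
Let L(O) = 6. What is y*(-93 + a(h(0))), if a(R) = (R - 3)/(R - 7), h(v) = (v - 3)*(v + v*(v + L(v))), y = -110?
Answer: 71280/7 ≈ 10183.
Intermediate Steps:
h(v) = (-3 + v)*(v + v*(6 + v)) (h(v) = (v - 3)*(v + v*(v + 6)) = (-3 + v)*(v + v*(6 + v)))
a(R) = (-3 + R)/(-7 + R)
y*(-93 + a(h(0))) = -110*(-93 + (-3 + 0*(-21 + 0**2 + 4*0))/(-7 + 0*(-21 + 0**2 + 4*0))) = -110*(-93 + (-3 + 0*(-21 + 0 + 0))/(-7 + 0*(-21 + 0 + 0))) = -110*(-93 + (-3 + 0*(-21))/(-7 + 0*(-21))) = -110*(-93 + (-3 + 0)/(-7 + 0)) = -110*(-93 - 3/(-7)) = -110*(-93 - 1/7*(-3)) = -110*(-93 + 3/7) = -110*(-648/7) = 71280/7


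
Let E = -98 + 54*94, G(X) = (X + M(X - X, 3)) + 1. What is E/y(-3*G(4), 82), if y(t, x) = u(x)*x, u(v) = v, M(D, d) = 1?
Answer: 2489/3362 ≈ 0.74033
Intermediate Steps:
G(X) = 2 + X (G(X) = (X + 1) + 1 = (1 + X) + 1 = 2 + X)
y(t, x) = x**2 (y(t, x) = x*x = x**2)
E = 4978 (E = -98 + 5076 = 4978)
E/y(-3*G(4), 82) = 4978/(82**2) = 4978/6724 = 4978*(1/6724) = 2489/3362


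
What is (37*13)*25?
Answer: 12025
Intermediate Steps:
(37*13)*25 = 481*25 = 12025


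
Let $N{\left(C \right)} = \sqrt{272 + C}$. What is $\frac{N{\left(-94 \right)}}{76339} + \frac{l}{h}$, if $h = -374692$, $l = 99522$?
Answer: $- \frac{49761}{187346} + \frac{\sqrt{178}}{76339} \approx -0.26544$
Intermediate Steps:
$\frac{N{\left(-94 \right)}}{76339} + \frac{l}{h} = \frac{\sqrt{272 - 94}}{76339} + \frac{99522}{-374692} = \sqrt{178} \cdot \frac{1}{76339} + 99522 \left(- \frac{1}{374692}\right) = \frac{\sqrt{178}}{76339} - \frac{49761}{187346} = - \frac{49761}{187346} + \frac{\sqrt{178}}{76339}$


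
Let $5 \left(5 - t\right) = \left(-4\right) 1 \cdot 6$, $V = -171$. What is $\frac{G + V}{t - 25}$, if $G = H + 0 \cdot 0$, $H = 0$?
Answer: $\frac{45}{4} \approx 11.25$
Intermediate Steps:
$t = \frac{49}{5}$ ($t = 5 - \frac{\left(-4\right) 1 \cdot 6}{5} = 5 - \frac{\left(-4\right) 6}{5} = 5 - - \frac{24}{5} = 5 + \frac{24}{5} = \frac{49}{5} \approx 9.8$)
$G = 0$ ($G = 0 + 0 \cdot 0 = 0 + 0 = 0$)
$\frac{G + V}{t - 25} = \frac{0 - 171}{\frac{49}{5} - 25} = - \frac{171}{- \frac{76}{5}} = \left(-171\right) \left(- \frac{5}{76}\right) = \frac{45}{4}$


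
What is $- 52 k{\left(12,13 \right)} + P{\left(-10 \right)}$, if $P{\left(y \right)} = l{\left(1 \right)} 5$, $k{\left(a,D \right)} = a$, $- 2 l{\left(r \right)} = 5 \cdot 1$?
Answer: $- \frac{1273}{2} \approx -636.5$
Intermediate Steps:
$l{\left(r \right)} = - \frac{5}{2}$ ($l{\left(r \right)} = - \frac{5 \cdot 1}{2} = \left(- \frac{1}{2}\right) 5 = - \frac{5}{2}$)
$P{\left(y \right)} = - \frac{25}{2}$ ($P{\left(y \right)} = \left(- \frac{5}{2}\right) 5 = - \frac{25}{2}$)
$- 52 k{\left(12,13 \right)} + P{\left(-10 \right)} = \left(-52\right) 12 - \frac{25}{2} = -624 - \frac{25}{2} = - \frac{1273}{2}$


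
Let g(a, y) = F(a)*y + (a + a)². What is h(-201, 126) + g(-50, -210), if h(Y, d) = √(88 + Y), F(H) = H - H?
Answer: 10000 + I*√113 ≈ 10000.0 + 10.63*I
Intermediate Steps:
F(H) = 0
g(a, y) = 4*a² (g(a, y) = 0*y + (a + a)² = 0 + (2*a)² = 0 + 4*a² = 4*a²)
h(-201, 126) + g(-50, -210) = √(88 - 201) + 4*(-50)² = √(-113) + 4*2500 = I*√113 + 10000 = 10000 + I*√113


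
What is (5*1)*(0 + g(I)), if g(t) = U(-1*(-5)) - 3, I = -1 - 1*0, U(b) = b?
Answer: 10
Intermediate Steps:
I = -1 (I = -1 + 0 = -1)
g(t) = 2 (g(t) = -1*(-5) - 3 = 5 - 3 = 2)
(5*1)*(0 + g(I)) = (5*1)*(0 + 2) = 5*2 = 10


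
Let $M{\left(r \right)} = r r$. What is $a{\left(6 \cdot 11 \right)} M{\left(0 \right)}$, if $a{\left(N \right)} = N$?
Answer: $0$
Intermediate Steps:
$M{\left(r \right)} = r^{2}$
$a{\left(6 \cdot 11 \right)} M{\left(0 \right)} = 6 \cdot 11 \cdot 0^{2} = 66 \cdot 0 = 0$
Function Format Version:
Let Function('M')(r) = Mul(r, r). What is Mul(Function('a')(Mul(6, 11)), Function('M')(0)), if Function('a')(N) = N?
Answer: 0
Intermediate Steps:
Function('M')(r) = Pow(r, 2)
Mul(Function('a')(Mul(6, 11)), Function('M')(0)) = Mul(Mul(6, 11), Pow(0, 2)) = Mul(66, 0) = 0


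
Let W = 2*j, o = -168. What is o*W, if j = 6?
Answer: -2016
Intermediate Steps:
W = 12 (W = 2*6 = 12)
o*W = -168*12 = -2016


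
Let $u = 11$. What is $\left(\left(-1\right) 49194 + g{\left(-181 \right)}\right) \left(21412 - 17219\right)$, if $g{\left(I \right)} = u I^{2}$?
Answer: $1304765161$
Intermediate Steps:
$g{\left(I \right)} = 11 I^{2}$
$\left(\left(-1\right) 49194 + g{\left(-181 \right)}\right) \left(21412 - 17219\right) = \left(\left(-1\right) 49194 + 11 \left(-181\right)^{2}\right) \left(21412 - 17219\right) = \left(-49194 + 11 \cdot 32761\right) 4193 = \left(-49194 + 360371\right) 4193 = 311177 \cdot 4193 = 1304765161$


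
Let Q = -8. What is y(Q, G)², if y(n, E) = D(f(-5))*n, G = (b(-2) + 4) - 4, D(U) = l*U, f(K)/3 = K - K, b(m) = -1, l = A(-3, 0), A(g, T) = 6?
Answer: 0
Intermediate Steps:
l = 6
f(K) = 0 (f(K) = 3*(K - K) = 3*0 = 0)
D(U) = 6*U
G = -1 (G = (-1 + 4) - 4 = 3 - 4 = -1)
y(n, E) = 0 (y(n, E) = (6*0)*n = 0*n = 0)
y(Q, G)² = 0² = 0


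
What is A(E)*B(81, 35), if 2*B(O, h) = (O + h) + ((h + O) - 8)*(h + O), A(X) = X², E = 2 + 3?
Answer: 158050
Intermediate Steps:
E = 5
B(O, h) = O/2 + h/2 + (O + h)*(-8 + O + h)/2 (B(O, h) = ((O + h) + ((h + O) - 8)*(h + O))/2 = ((O + h) + ((O + h) - 8)*(O + h))/2 = ((O + h) + (-8 + O + h)*(O + h))/2 = ((O + h) + (O + h)*(-8 + O + h))/2 = (O + h + (O + h)*(-8 + O + h))/2 = O/2 + h/2 + (O + h)*(-8 + O + h)/2)
A(E)*B(81, 35) = 5²*((½)*81² + (½)*35² - 7/2*81 - 7/2*35 + 81*35) = 25*((½)*6561 + (½)*1225 - 567/2 - 245/2 + 2835) = 25*(6561/2 + 1225/2 - 567/2 - 245/2 + 2835) = 25*6322 = 158050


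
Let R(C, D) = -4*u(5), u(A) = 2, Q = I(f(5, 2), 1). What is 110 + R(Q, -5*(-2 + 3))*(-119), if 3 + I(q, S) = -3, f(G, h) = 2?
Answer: 1062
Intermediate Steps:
I(q, S) = -6 (I(q, S) = -3 - 3 = -6)
Q = -6
R(C, D) = -8 (R(C, D) = -4*2 = -8)
110 + R(Q, -5*(-2 + 3))*(-119) = 110 - 8*(-119) = 110 + 952 = 1062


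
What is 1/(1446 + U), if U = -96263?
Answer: -1/94817 ≈ -1.0547e-5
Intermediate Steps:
1/(1446 + U) = 1/(1446 - 96263) = 1/(-94817) = -1/94817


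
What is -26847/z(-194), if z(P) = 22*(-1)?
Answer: 26847/22 ≈ 1220.3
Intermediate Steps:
z(P) = -22
-26847/z(-194) = -26847/(-22) = -26847*(-1/22) = 26847/22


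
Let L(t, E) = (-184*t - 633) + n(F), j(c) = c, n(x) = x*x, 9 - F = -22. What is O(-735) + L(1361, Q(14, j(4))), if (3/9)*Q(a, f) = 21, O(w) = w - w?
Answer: -250096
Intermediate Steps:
F = 31 (F = 9 - 1*(-22) = 9 + 22 = 31)
n(x) = x**2
O(w) = 0
Q(a, f) = 63 (Q(a, f) = 3*21 = 63)
L(t, E) = 328 - 184*t (L(t, E) = (-184*t - 633) + 31**2 = (-633 - 184*t) + 961 = 328 - 184*t)
O(-735) + L(1361, Q(14, j(4))) = 0 + (328 - 184*1361) = 0 + (328 - 250424) = 0 - 250096 = -250096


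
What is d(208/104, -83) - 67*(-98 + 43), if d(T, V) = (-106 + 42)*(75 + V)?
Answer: 4197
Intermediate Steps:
d(T, V) = -4800 - 64*V (d(T, V) = -64*(75 + V) = -4800 - 64*V)
d(208/104, -83) - 67*(-98 + 43) = (-4800 - 64*(-83)) - 67*(-98 + 43) = (-4800 + 5312) - 67*(-55) = 512 - 1*(-3685) = 512 + 3685 = 4197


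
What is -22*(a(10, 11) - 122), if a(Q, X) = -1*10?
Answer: 2904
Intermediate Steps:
a(Q, X) = -10
-22*(a(10, 11) - 122) = -22*(-10 - 122) = -22*(-132) = 2904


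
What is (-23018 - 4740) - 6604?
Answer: -34362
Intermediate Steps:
(-23018 - 4740) - 6604 = -27758 - 6604 = -34362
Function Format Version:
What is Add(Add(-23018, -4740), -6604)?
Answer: -34362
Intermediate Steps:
Add(Add(-23018, -4740), -6604) = Add(-27758, -6604) = -34362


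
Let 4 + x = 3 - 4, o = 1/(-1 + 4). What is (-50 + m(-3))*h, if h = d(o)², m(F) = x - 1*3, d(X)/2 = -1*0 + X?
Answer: -232/9 ≈ -25.778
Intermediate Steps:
o = ⅓ (o = 1/3 = ⅓ ≈ 0.33333)
x = -5 (x = -4 + (3 - 4) = -4 - 1 = -5)
d(X) = 2*X (d(X) = 2*(-1*0 + X) = 2*(0 + X) = 2*X)
m(F) = -8 (m(F) = -5 - 1*3 = -5 - 3 = -8)
h = 4/9 (h = (2*(⅓))² = (⅔)² = 4/9 ≈ 0.44444)
(-50 + m(-3))*h = (-50 - 8)*(4/9) = -58*4/9 = -232/9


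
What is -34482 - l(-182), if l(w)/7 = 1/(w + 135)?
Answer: -1620647/47 ≈ -34482.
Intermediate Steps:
l(w) = 7/(135 + w) (l(w) = 7/(w + 135) = 7/(135 + w))
-34482 - l(-182) = -34482 - 7/(135 - 182) = -34482 - 7/(-47) = -34482 - 7*(-1)/47 = -34482 - 1*(-7/47) = -34482 + 7/47 = -1620647/47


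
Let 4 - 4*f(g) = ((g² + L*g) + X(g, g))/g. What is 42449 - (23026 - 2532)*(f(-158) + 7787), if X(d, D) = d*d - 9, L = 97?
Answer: -50776958539/316 ≈ -1.6069e+8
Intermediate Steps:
X(d, D) = -9 + d² (X(d, D) = d² - 9 = -9 + d²)
f(g) = 1 - (-9 + 2*g² + 97*g)/(4*g) (f(g) = 1 - ((g² + 97*g) + (-9 + g²))/(4*g) = 1 - (-9 + 2*g² + 97*g)/(4*g))
42449 - (23026 - 2532)*(f(-158) + 7787) = 42449 - (23026 - 2532)*((-93/4 - ½*(-158) + (9/4)/(-158)) + 7787) = 42449 - 20494*((-93/4 + 79 + (9/4)*(-1/158)) + 7787) = 42449 - 20494*((-93/4 + 79 - 9/632) + 7787) = 42449 - 20494*(35225/632 + 7787) = 42449 - 20494*4956609/632 = 42449 - 1*50790372423/316 = 42449 - 50790372423/316 = -50776958539/316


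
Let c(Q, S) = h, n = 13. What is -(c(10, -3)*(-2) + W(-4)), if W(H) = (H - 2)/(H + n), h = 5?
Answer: 32/3 ≈ 10.667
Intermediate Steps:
W(H) = (-2 + H)/(13 + H) (W(H) = (H - 2)/(H + 13) = (-2 + H)/(13 + H))
c(Q, S) = 5
-(c(10, -3)*(-2) + W(-4)) = -(5*(-2) + (-2 - 4)/(13 - 4)) = -(-10 - 6/9) = -(-10 + (1/9)*(-6)) = -(-10 - 2/3) = -1*(-32/3) = 32/3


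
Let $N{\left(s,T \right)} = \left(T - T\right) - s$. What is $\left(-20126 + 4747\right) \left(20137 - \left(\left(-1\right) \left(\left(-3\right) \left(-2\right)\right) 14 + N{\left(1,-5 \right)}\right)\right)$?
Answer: $-310994138$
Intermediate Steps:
$N{\left(s,T \right)} = - s$ ($N{\left(s,T \right)} = 0 - s = - s$)
$\left(-20126 + 4747\right) \left(20137 - \left(\left(-1\right) \left(\left(-3\right) \left(-2\right)\right) 14 + N{\left(1,-5 \right)}\right)\right) = \left(-20126 + 4747\right) \left(20137 - \left(-1 - \left(-3\right) \left(-2\right) 14\right)\right) = - 15379 \left(20137 + \left(6 \cdot 14 - -1\right)\right) = - 15379 \left(20137 + \left(84 + 1\right)\right) = - 15379 \left(20137 + 85\right) = \left(-15379\right) 20222 = -310994138$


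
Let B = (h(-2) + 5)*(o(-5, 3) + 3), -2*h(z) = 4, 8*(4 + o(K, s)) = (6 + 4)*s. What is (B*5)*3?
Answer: 495/4 ≈ 123.75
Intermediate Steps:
o(K, s) = -4 + 5*s/4 (o(K, s) = -4 + ((6 + 4)*s)/8 = -4 + (10*s)/8 = -4 + 5*s/4)
h(z) = -2 (h(z) = -½*4 = -2)
B = 33/4 (B = (-2 + 5)*((-4 + (5/4)*3) + 3) = 3*((-4 + 15/4) + 3) = 3*(-¼ + 3) = 3*(11/4) = 33/4 ≈ 8.2500)
(B*5)*3 = ((33/4)*5)*3 = (165/4)*3 = 495/4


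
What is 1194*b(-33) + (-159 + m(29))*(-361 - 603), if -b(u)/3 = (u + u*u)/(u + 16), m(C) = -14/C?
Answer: 185489668/493 ≈ 3.7625e+5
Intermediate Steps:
b(u) = -3*(u + u²)/(16 + u) (b(u) = -3*(u + u*u)/(u + 16) = -3*(u + u²)/(16 + u))
1194*b(-33) + (-159 + m(29))*(-361 - 603) = 1194*(-3*(-33)*(1 - 33)/(16 - 33)) + (-159 - 14/29)*(-361 - 603) = 1194*(-3*(-33)*(-32)/(-17)) + (-159 - 14*1/29)*(-964) = 1194*(-3*(-33)*(-1/17)*(-32)) + (-159 - 14/29)*(-964) = 1194*(3168/17) - 4625/29*(-964) = 3782592/17 + 4458500/29 = 185489668/493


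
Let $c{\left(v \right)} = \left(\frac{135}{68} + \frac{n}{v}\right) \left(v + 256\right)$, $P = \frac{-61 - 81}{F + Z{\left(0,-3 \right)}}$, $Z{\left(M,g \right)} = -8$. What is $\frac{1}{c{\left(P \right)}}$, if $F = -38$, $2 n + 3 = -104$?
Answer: $- \frac{111044}{441496351} \approx -0.00025152$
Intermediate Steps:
$n = - \frac{107}{2}$ ($n = - \frac{3}{2} + \frac{1}{2} \left(-104\right) = - \frac{3}{2} - 52 = - \frac{107}{2} \approx -53.5$)
$P = \frac{71}{23}$ ($P = \frac{-61 - 81}{-38 - 8} = - \frac{142}{-46} = \left(-142\right) \left(- \frac{1}{46}\right) = \frac{71}{23} \approx 3.087$)
$c{\left(v \right)} = \left(256 + v\right) \left(\frac{135}{68} - \frac{107}{2 v}\right)$ ($c{\left(v \right)} = \left(\frac{135}{68} - \frac{107}{2 v}\right) \left(v + 256\right) = \left(135 \cdot \frac{1}{68} - \frac{107}{2 v}\right) \left(256 + v\right) = \left(\frac{135}{68} - \frac{107}{2 v}\right) \left(256 + v\right) = \left(256 + v\right) \left(\frac{135}{68} - \frac{107}{2 v}\right)$)
$\frac{1}{c{\left(P \right)}} = \frac{1}{\frac{1}{68} \frac{1}{\frac{71}{23}} \left(-931328 + \frac{71 \left(30922 + 135 \cdot \frac{71}{23}\right)}{23}\right)} = \frac{1}{\frac{1}{68} \cdot \frac{23}{71} \left(-931328 + \frac{71 \left(30922 + \frac{9585}{23}\right)}{23}\right)} = \frac{1}{\frac{1}{68} \cdot \frac{23}{71} \left(-931328 + \frac{71}{23} \cdot \frac{720791}{23}\right)} = \frac{1}{\frac{1}{68} \cdot \frac{23}{71} \left(-931328 + \frac{51176161}{529}\right)} = \frac{1}{\frac{1}{68} \cdot \frac{23}{71} \left(- \frac{441496351}{529}\right)} = \frac{1}{- \frac{441496351}{111044}} = - \frac{111044}{441496351}$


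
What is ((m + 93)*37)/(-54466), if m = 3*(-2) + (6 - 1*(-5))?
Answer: -1813/27233 ≈ -0.066574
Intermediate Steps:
m = 5 (m = -6 + (6 + 5) = -6 + 11 = 5)
((m + 93)*37)/(-54466) = ((5 + 93)*37)/(-54466) = (98*37)*(-1/54466) = 3626*(-1/54466) = -1813/27233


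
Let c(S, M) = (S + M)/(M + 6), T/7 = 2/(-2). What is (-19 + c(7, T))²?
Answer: 361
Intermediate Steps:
T = -7 (T = 7*(2/(-2)) = 7*(2*(-½)) = 7*(-1) = -7)
c(S, M) = (M + S)/(6 + M)
(-19 + c(7, T))² = (-19 + (-7 + 7)/(6 - 7))² = (-19 + 0/(-1))² = (-19 - 1*0)² = (-19 + 0)² = (-19)² = 361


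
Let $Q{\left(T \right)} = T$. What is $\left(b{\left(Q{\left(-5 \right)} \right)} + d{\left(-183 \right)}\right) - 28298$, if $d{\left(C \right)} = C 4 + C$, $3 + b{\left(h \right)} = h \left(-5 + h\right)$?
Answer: $-29166$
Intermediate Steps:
$b{\left(h \right)} = -3 + h \left(-5 + h\right)$
$d{\left(C \right)} = 5 C$ ($d{\left(C \right)} = 4 C + C = 5 C$)
$\left(b{\left(Q{\left(-5 \right)} \right)} + d{\left(-183 \right)}\right) - 28298 = \left(\left(-3 + \left(-5\right)^{2} - -25\right) + 5 \left(-183\right)\right) - 28298 = \left(\left(-3 + 25 + 25\right) - 915\right) - 28298 = \left(47 - 915\right) - 28298 = -868 - 28298 = -29166$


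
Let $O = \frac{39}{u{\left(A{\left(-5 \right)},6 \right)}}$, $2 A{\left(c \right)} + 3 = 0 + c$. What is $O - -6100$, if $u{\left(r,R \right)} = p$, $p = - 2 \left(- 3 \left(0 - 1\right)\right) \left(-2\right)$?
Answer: $\frac{24413}{4} \approx 6103.3$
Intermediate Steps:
$A{\left(c \right)} = - \frac{3}{2} + \frac{c}{2}$ ($A{\left(c \right)} = - \frac{3}{2} + \frac{0 + c}{2} = - \frac{3}{2} + \frac{c}{2}$)
$p = 12$ ($p = - 2 \left(\left(-3\right) \left(-1\right)\right) \left(-2\right) = \left(-2\right) 3 \left(-2\right) = \left(-6\right) \left(-2\right) = 12$)
$u{\left(r,R \right)} = 12$
$O = \frac{13}{4}$ ($O = \frac{39}{12} = 39 \cdot \frac{1}{12} = \frac{13}{4} \approx 3.25$)
$O - -6100 = \frac{13}{4} - -6100 = \frac{13}{4} + 6100 = \frac{24413}{4}$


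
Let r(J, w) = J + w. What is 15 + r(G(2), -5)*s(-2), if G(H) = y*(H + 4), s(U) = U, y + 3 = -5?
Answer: 121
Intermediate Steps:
y = -8 (y = -3 - 5 = -8)
G(H) = -32 - 8*H (G(H) = -8*(H + 4) = -8*(4 + H) = -32 - 8*H)
15 + r(G(2), -5)*s(-2) = 15 + ((-32 - 8*2) - 5)*(-2) = 15 + ((-32 - 16) - 5)*(-2) = 15 + (-48 - 5)*(-2) = 15 - 53*(-2) = 15 + 106 = 121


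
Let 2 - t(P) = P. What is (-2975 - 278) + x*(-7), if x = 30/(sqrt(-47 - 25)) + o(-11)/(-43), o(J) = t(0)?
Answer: -139865/43 + 35*I*sqrt(2)/2 ≈ -3252.7 + 24.749*I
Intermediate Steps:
t(P) = 2 - P
o(J) = 2 (o(J) = 2 - 1*0 = 2 + 0 = 2)
x = -2/43 - 5*I*sqrt(2)/2 (x = 30/(sqrt(-47 - 25)) + 2/(-43) = 30/(sqrt(-72)) + 2*(-1/43) = 30/((6*I*sqrt(2))) - 2/43 = 30*(-I*sqrt(2)/12) - 2/43 = -5*I*sqrt(2)/2 - 2/43 = -2/43 - 5*I*sqrt(2)/2 ≈ -0.046512 - 3.5355*I)
(-2975 - 278) + x*(-7) = (-2975 - 278) + (-2/43 - 5*I*sqrt(2)/2)*(-7) = -3253 + (14/43 + 35*I*sqrt(2)/2) = -139865/43 + 35*I*sqrt(2)/2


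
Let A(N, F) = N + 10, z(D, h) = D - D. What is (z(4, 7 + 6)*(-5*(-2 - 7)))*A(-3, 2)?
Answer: 0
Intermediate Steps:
z(D, h) = 0
A(N, F) = 10 + N
(z(4, 7 + 6)*(-5*(-2 - 7)))*A(-3, 2) = (0*(-5*(-2 - 7)))*(10 - 3) = (0*(-5*(-9)))*7 = (0*45)*7 = 0*7 = 0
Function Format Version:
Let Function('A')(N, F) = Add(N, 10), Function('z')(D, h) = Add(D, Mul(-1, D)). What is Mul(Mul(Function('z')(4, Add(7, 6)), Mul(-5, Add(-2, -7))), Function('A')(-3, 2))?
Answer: 0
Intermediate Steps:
Function('z')(D, h) = 0
Function('A')(N, F) = Add(10, N)
Mul(Mul(Function('z')(4, Add(7, 6)), Mul(-5, Add(-2, -7))), Function('A')(-3, 2)) = Mul(Mul(0, Mul(-5, Add(-2, -7))), Add(10, -3)) = Mul(Mul(0, Mul(-5, -9)), 7) = Mul(Mul(0, 45), 7) = Mul(0, 7) = 0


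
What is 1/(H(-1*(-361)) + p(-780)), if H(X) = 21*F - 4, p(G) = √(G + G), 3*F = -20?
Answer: -6/929 - I*√390/11148 ≈ -0.0064586 - 0.0017715*I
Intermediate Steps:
F = -20/3 (F = (⅓)*(-20) = -20/3 ≈ -6.6667)
p(G) = √2*√G (p(G) = √(2*G) = √2*√G)
H(X) = -144 (H(X) = 21*(-20/3) - 4 = -140 - 4 = -144)
1/(H(-1*(-361)) + p(-780)) = 1/(-144 + √2*√(-780)) = 1/(-144 + √2*(2*I*√195)) = 1/(-144 + 2*I*√390)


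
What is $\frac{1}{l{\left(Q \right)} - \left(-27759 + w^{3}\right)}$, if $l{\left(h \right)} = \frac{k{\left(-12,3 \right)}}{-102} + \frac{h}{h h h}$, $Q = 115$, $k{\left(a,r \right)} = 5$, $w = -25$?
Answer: $\frac{1348950}{58522780777} \approx 2.305 \cdot 10^{-5}$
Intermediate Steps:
$l{\left(h \right)} = - \frac{5}{102} + \frac{1}{h^{2}}$ ($l{\left(h \right)} = \frac{5}{-102} + \frac{h}{h h h} = 5 \left(- \frac{1}{102}\right) + \frac{h}{h^{2} h} = - \frac{5}{102} + \frac{h}{h^{3}} = - \frac{5}{102} + \frac{1}{h^{2}}$)
$\frac{1}{l{\left(Q \right)} - \left(-27759 + w^{3}\right)} = \frac{1}{\left(- \frac{5}{102} + \frac{1}{13225}\right) + \left(27759 - \left(-25\right)^{3}\right)} = \frac{1}{\left(- \frac{5}{102} + \frac{1}{13225}\right) + \left(27759 - -15625\right)} = \frac{1}{- \frac{66023}{1348950} + \left(27759 + 15625\right)} = \frac{1}{- \frac{66023}{1348950} + 43384} = \frac{1}{\frac{58522780777}{1348950}} = \frac{1348950}{58522780777}$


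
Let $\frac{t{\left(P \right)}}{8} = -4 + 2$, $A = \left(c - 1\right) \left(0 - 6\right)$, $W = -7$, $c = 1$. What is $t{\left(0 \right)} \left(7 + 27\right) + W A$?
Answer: $-544$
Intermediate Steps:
$A = 0$ ($A = \left(1 - 1\right) \left(0 - 6\right) = 0 \left(-6\right) = 0$)
$t{\left(P \right)} = -16$ ($t{\left(P \right)} = 8 \left(-4 + 2\right) = 8 \left(-2\right) = -16$)
$t{\left(0 \right)} \left(7 + 27\right) + W A = - 16 \left(7 + 27\right) - 0 = \left(-16\right) 34 + 0 = -544 + 0 = -544$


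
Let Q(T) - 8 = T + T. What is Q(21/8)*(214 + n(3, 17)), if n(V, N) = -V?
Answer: 11183/4 ≈ 2795.8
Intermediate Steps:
Q(T) = 8 + 2*T (Q(T) = 8 + (T + T) = 8 + 2*T)
Q(21/8)*(214 + n(3, 17)) = (8 + 2*(21/8))*(214 - 1*3) = (8 + 2*(21*(⅛)))*(214 - 3) = (8 + 2*(21/8))*211 = (8 + 21/4)*211 = (53/4)*211 = 11183/4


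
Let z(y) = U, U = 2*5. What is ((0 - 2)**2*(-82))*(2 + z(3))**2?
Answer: -47232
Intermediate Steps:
U = 10
z(y) = 10
((0 - 2)**2*(-82))*(2 + z(3))**2 = ((0 - 2)**2*(-82))*(2 + 10)**2 = ((-2)**2*(-82))*12**2 = (4*(-82))*144 = -328*144 = -47232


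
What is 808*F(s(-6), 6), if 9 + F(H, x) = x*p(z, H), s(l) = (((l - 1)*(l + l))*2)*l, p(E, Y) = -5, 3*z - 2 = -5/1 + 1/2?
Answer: -31512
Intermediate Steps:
z = -⅚ (z = ⅔ + (-5/1 + 1/2)/3 = ⅔ + (-5*1 + 1*(½))/3 = ⅔ + (-5 + ½)/3 = ⅔ + (⅓)*(-9/2) = ⅔ - 3/2 = -⅚ ≈ -0.83333)
s(l) = 4*l²*(-1 + l) (s(l) = (((-1 + l)*(2*l))*2)*l = ((2*l*(-1 + l))*2)*l = (4*l*(-1 + l))*l = 4*l²*(-1 + l))
F(H, x) = -9 - 5*x (F(H, x) = -9 + x*(-5) = -9 - 5*x)
808*F(s(-6), 6) = 808*(-9 - 5*6) = 808*(-9 - 30) = 808*(-39) = -31512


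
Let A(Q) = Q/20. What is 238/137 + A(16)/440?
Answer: 131037/75350 ≈ 1.7390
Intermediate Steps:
A(Q) = Q/20 (A(Q) = Q*(1/20) = Q/20)
238/137 + A(16)/440 = 238/137 + ((1/20)*16)/440 = 238*(1/137) + (⅘)*(1/440) = 238/137 + 1/550 = 131037/75350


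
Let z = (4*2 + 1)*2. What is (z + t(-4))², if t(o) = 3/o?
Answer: 4761/16 ≈ 297.56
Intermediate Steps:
z = 18 (z = (8 + 1)*2 = 9*2 = 18)
(z + t(-4))² = (18 + 3/(-4))² = (18 + 3*(-¼))² = (18 - ¾)² = (69/4)² = 4761/16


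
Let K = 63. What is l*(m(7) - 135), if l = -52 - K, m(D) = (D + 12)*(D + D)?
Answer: -15065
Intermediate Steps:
m(D) = 2*D*(12 + D) (m(D) = (12 + D)*(2*D) = 2*D*(12 + D))
l = -115 (l = -52 - 1*63 = -52 - 63 = -115)
l*(m(7) - 135) = -115*(2*7*(12 + 7) - 135) = -115*(2*7*19 - 135) = -115*(266 - 135) = -115*131 = -15065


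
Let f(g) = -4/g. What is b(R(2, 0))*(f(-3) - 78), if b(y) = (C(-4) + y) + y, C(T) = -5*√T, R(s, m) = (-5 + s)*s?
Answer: 920 + 2300*I/3 ≈ 920.0 + 766.67*I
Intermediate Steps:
R(s, m) = s*(-5 + s)
b(y) = -10*I + 2*y (b(y) = (-10*I + y) + y = (y - 10*I) + y = -10*I + 2*y)
b(R(2, 0))*(f(-3) - 78) = (-10*I + 2*(2*(-5 + 2)))*(-4/(-3) - 78) = (-10*I + 2*(2*(-3)))*(-4*(-⅓) - 78) = (-10*I + 2*(-6))*(4/3 - 78) = (-10*I - 12)*(-230/3) = (-12 - 10*I)*(-230/3) = 920 + 2300*I/3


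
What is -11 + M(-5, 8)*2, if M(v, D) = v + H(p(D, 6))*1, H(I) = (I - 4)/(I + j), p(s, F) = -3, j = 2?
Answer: -7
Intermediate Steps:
H(I) = (-4 + I)/(2 + I) (H(I) = (I - 4)/(I + 2) = (-4 + I)/(2 + I))
M(v, D) = 7 + v (M(v, D) = v + ((-4 - 3)/(2 - 3))*1 = v + (-7/(-1))*1 = v - 1*(-7)*1 = v + 7*1 = v + 7 = 7 + v)
-11 + M(-5, 8)*2 = -11 + (7 - 5)*2 = -11 + 2*2 = -11 + 4 = -7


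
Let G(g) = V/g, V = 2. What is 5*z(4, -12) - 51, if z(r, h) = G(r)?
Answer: -97/2 ≈ -48.500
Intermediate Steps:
G(g) = 2/g
z(r, h) = 2/r
5*z(4, -12) - 51 = 5*(2/4) - 51 = 5*(2*(¼)) - 51 = 5*(½) - 51 = 5/2 - 51 = -97/2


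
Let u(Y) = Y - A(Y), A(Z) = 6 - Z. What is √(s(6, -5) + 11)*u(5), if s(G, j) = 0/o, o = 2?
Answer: 4*√11 ≈ 13.266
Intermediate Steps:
s(G, j) = 0 (s(G, j) = 0/2 = 0*(½) = 0)
u(Y) = -6 + 2*Y (u(Y) = Y - (6 - Y) = Y + (-6 + Y) = -6 + 2*Y)
√(s(6, -5) + 11)*u(5) = √(0 + 11)*(-6 + 2*5) = √11*(-6 + 10) = √11*4 = 4*√11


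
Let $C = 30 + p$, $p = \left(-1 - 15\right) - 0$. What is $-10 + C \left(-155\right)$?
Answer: $-2180$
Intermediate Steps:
$p = -16$ ($p = -16 + 0 = -16$)
$C = 14$ ($C = 30 - 16 = 14$)
$-10 + C \left(-155\right) = -10 + 14 \left(-155\right) = -10 - 2170 = -2180$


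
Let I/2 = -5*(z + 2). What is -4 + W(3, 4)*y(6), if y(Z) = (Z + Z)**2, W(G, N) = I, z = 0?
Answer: -2884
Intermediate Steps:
I = -20 (I = 2*(-5*(0 + 2)) = 2*(-5*2) = 2*(-10) = -20)
W(G, N) = -20
y(Z) = 4*Z**2 (y(Z) = (2*Z)**2 = 4*Z**2)
-4 + W(3, 4)*y(6) = -4 - 80*6**2 = -4 - 80*36 = -4 - 20*144 = -4 - 2880 = -2884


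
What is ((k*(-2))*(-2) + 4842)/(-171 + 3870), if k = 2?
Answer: 4850/3699 ≈ 1.3112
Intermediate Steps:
((k*(-2))*(-2) + 4842)/(-171 + 3870) = ((2*(-2))*(-2) + 4842)/(-171 + 3870) = (-4*(-2) + 4842)/3699 = (8 + 4842)*(1/3699) = 4850*(1/3699) = 4850/3699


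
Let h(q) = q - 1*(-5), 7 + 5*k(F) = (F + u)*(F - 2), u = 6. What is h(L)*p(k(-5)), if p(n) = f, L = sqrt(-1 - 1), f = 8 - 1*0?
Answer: 40 + 8*I*sqrt(2) ≈ 40.0 + 11.314*I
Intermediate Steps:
k(F) = -7/5 + (-2 + F)*(6 + F)/5 (k(F) = -7/5 + ((F + 6)*(F - 2))/5 = -7/5 + ((6 + F)*(-2 + F))/5 = -7/5 + ((-2 + F)*(6 + F))/5 = -7/5 + (-2 + F)*(6 + F)/5)
f = 8 (f = 8 + 0 = 8)
L = I*sqrt(2) (L = sqrt(-2) = I*sqrt(2) ≈ 1.4142*I)
p(n) = 8
h(q) = 5 + q (h(q) = q + 5 = 5 + q)
h(L)*p(k(-5)) = (5 + I*sqrt(2))*8 = 40 + 8*I*sqrt(2)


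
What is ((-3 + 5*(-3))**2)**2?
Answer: 104976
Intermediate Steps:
((-3 + 5*(-3))**2)**2 = ((-3 - 15)**2)**2 = ((-18)**2)**2 = 324**2 = 104976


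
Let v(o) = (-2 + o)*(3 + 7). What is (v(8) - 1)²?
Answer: 3481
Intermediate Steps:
v(o) = -20 + 10*o (v(o) = (-2 + o)*10 = -20 + 10*o)
(v(8) - 1)² = ((-20 + 10*8) - 1)² = ((-20 + 80) - 1)² = (60 - 1)² = 59² = 3481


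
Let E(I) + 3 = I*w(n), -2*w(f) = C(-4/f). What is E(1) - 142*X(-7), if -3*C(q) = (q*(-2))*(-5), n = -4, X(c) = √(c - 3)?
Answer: -4/3 - 142*I*√10 ≈ -1.3333 - 449.04*I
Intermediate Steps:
X(c) = √(-3 + c)
C(q) = -10*q/3 (C(q) = -q*(-2)*(-5)/3 = -(-2*q)*(-5)/3 = -10*q/3)
w(f) = -20/(3*f) (w(f) = -(-5)*(-4/f)/3 = -20/(3*f))
E(I) = -3 + 5*I/3 (E(I) = -3 + I*(-20/3/(-4)) = -3 + I*(-20/3*(-¼)) = -3 + I*(5/3) = -3 + 5*I/3)
E(1) - 142*X(-7) = (-3 + (5/3)*1) - 142*√(-3 - 7) = (-3 + 5/3) - 142*I*√10 = -4/3 - 142*I*√10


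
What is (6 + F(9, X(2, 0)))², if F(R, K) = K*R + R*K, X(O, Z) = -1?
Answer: 144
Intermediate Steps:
F(R, K) = 2*K*R (F(R, K) = K*R + K*R = 2*K*R)
(6 + F(9, X(2, 0)))² = (6 + 2*(-1)*9)² = (6 - 18)² = (-12)² = 144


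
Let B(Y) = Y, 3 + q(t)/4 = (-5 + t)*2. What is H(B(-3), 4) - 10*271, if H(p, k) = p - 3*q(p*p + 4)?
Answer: -2869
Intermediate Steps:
q(t) = -52 + 8*t (q(t) = -12 + 4*((-5 + t)*2) = -12 + 4*(-10 + 2*t) = -12 + (-40 + 8*t) = -52 + 8*t)
H(p, k) = 60 + p - 24*p**2 (H(p, k) = p - 3*(-52 + 8*(p*p + 4)) = p - 3*(-52 + 8*(p**2 + 4)) = p - 3*(-52 + 8*(4 + p**2)) = p - 3*(-52 + (32 + 8*p**2)) = p - 3*(-20 + 8*p**2) = p + (60 - 24*p**2) = 60 + p - 24*p**2)
H(B(-3), 4) - 10*271 = (60 - 3 - 24*(-3)**2) - 10*271 = (60 - 3 - 24*9) - 2710 = (60 - 3 - 216) - 2710 = -159 - 2710 = -2869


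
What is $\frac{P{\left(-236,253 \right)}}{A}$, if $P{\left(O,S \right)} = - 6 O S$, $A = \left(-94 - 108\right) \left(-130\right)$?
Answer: $\frac{89562}{6565} \approx 13.642$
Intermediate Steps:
$A = 26260$ ($A = \left(-94 - 108\right) \left(-130\right) = \left(-202\right) \left(-130\right) = 26260$)
$P{\left(O,S \right)} = - 6 O S$
$\frac{P{\left(-236,253 \right)}}{A} = \frac{\left(-6\right) \left(-236\right) 253}{26260} = 358248 \cdot \frac{1}{26260} = \frac{89562}{6565}$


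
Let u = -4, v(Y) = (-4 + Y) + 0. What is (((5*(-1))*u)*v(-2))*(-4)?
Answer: 480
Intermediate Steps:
v(Y) = -4 + Y
(((5*(-1))*u)*v(-2))*(-4) = (((5*(-1))*(-4))*(-4 - 2))*(-4) = (-5*(-4)*(-6))*(-4) = (20*(-6))*(-4) = -120*(-4) = 480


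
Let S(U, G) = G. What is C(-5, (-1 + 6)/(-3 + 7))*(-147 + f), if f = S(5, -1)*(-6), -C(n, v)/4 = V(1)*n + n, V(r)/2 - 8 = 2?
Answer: -59220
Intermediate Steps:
V(r) = 20 (V(r) = 16 + 2*2 = 16 + 4 = 20)
C(n, v) = -84*n (C(n, v) = -4*(20*n + n) = -84*n)
f = 6 (f = -1*(-6) = 6)
C(-5, (-1 + 6)/(-3 + 7))*(-147 + f) = (-84*(-5))*(-147 + 6) = 420*(-141) = -59220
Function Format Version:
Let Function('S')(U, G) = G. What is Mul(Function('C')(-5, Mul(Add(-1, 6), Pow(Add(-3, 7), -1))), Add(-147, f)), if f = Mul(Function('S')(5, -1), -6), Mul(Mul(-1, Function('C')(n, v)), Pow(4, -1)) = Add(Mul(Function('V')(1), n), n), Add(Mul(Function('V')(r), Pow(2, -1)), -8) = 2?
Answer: -59220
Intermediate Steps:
Function('V')(r) = 20 (Function('V')(r) = Add(16, Mul(2, 2)) = Add(16, 4) = 20)
Function('C')(n, v) = Mul(-84, n) (Function('C')(n, v) = Mul(-4, Add(Mul(20, n), n)) = Mul(-4, Mul(21, n)) = Mul(-84, n))
f = 6 (f = Mul(-1, -6) = 6)
Mul(Function('C')(-5, Mul(Add(-1, 6), Pow(Add(-3, 7), -1))), Add(-147, f)) = Mul(Mul(-84, -5), Add(-147, 6)) = Mul(420, -141) = -59220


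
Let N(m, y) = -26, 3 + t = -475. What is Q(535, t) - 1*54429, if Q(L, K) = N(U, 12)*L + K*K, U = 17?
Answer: 160145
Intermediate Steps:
t = -478 (t = -3 - 475 = -478)
Q(L, K) = K**2 - 26*L (Q(L, K) = -26*L + K*K = -26*L + K**2 = K**2 - 26*L)
Q(535, t) - 1*54429 = ((-478)**2 - 26*535) - 1*54429 = (228484 - 13910) - 54429 = 214574 - 54429 = 160145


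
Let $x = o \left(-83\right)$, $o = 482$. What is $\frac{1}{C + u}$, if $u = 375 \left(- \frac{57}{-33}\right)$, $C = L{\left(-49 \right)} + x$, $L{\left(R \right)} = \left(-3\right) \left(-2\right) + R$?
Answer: $- \frac{11}{433414} \approx -2.538 \cdot 10^{-5}$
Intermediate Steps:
$L{\left(R \right)} = 6 + R$
$x = -40006$ ($x = 482 \left(-83\right) = -40006$)
$C = -40049$ ($C = \left(6 - 49\right) - 40006 = -43 - 40006 = -40049$)
$u = \frac{7125}{11}$ ($u = 375 \left(\left(-57\right) \left(- \frac{1}{33}\right)\right) = 375 \cdot \frac{19}{11} = \frac{7125}{11} \approx 647.73$)
$\frac{1}{C + u} = \frac{1}{-40049 + \frac{7125}{11}} = \frac{1}{- \frac{433414}{11}} = - \frac{11}{433414}$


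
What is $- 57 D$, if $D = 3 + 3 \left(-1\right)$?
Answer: $0$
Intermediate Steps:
$D = 0$ ($D = 3 - 3 = 0$)
$- 57 D = \left(-57\right) 0 = 0$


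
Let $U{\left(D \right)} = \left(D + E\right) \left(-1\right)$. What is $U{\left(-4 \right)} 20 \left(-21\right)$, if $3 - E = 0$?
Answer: $-420$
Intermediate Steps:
$E = 3$ ($E = 3 - 0 = 3 + 0 = 3$)
$U{\left(D \right)} = -3 - D$ ($U{\left(D \right)} = \left(D + 3\right) \left(-1\right) = \left(3 + D\right) \left(-1\right) = -3 - D$)
$U{\left(-4 \right)} 20 \left(-21\right) = \left(-3 - -4\right) 20 \left(-21\right) = \left(-3 + 4\right) 20 \left(-21\right) = 1 \cdot 20 \left(-21\right) = 20 \left(-21\right) = -420$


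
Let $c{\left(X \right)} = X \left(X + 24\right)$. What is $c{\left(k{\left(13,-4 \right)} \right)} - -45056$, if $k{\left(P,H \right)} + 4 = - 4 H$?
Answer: $45488$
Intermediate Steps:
$k{\left(P,H \right)} = -4 - 4 H$
$c{\left(X \right)} = X \left(24 + X\right)$
$c{\left(k{\left(13,-4 \right)} \right)} - -45056 = \left(-4 - -16\right) \left(24 - -12\right) - -45056 = \left(-4 + 16\right) \left(24 + \left(-4 + 16\right)\right) + 45056 = 12 \left(24 + 12\right) + 45056 = 12 \cdot 36 + 45056 = 432 + 45056 = 45488$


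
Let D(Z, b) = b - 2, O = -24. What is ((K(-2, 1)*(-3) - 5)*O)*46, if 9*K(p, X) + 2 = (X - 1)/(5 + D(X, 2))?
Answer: 4784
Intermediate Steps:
D(Z, b) = -2 + b
K(p, X) = -11/45 + X/45 (K(p, X) = -2/9 + ((X - 1)/(5 + (-2 + 2)))/9 = -2/9 + ((-1 + X)/(5 + 0))/9 = -2/9 + ((-1 + X)/5)/9 = -2/9 + ((-1 + X)*(⅕))/9 = -2/9 + (-⅕ + X/5)/9 = -2/9 + (-1/45 + X/45) = -11/45 + X/45)
((K(-2, 1)*(-3) - 5)*O)*46 = (((-11/45 + (1/45)*1)*(-3) - 5)*(-24))*46 = (((-11/45 + 1/45)*(-3) - 5)*(-24))*46 = ((-2/9*(-3) - 5)*(-24))*46 = ((⅔ - 5)*(-24))*46 = -13/3*(-24)*46 = 104*46 = 4784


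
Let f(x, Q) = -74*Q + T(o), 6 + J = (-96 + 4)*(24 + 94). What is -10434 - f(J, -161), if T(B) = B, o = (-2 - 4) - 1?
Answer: -22341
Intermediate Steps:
J = -10862 (J = -6 + (-96 + 4)*(24 + 94) = -6 - 92*118 = -6 - 10856 = -10862)
o = -7 (o = -6 - 1 = -7)
f(x, Q) = -7 - 74*Q (f(x, Q) = -74*Q - 7 = -7 - 74*Q)
-10434 - f(J, -161) = -10434 - (-7 - 74*(-161)) = -10434 - (-7 + 11914) = -10434 - 1*11907 = -10434 - 11907 = -22341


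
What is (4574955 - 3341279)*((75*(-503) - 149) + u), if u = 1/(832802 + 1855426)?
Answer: -31401355803374549/672057 ≈ -4.6724e+10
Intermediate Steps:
u = 1/2688228 ≈ 3.7199e-7
(4574955 - 3341279)*((75*(-503) - 149) + u) = (4574955 - 3341279)*((75*(-503) - 149) + 1/2688228) = 1233676*((-37725 - 149) + 1/2688228) = 1233676*(-37874 + 1/2688228) = 1233676*(-101813947271/2688228) = -31401355803374549/672057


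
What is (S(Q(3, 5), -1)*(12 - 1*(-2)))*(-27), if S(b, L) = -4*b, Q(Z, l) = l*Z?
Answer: 22680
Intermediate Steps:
Q(Z, l) = Z*l
(S(Q(3, 5), -1)*(12 - 1*(-2)))*(-27) = ((-12*5)*(12 - 1*(-2)))*(-27) = ((-4*15)*(12 + 2))*(-27) = -60*14*(-27) = -840*(-27) = 22680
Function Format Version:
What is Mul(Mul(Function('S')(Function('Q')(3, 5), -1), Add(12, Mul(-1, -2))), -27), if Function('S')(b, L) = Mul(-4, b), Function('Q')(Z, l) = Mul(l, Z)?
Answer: 22680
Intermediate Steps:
Function('Q')(Z, l) = Mul(Z, l)
Mul(Mul(Function('S')(Function('Q')(3, 5), -1), Add(12, Mul(-1, -2))), -27) = Mul(Mul(Mul(-4, Mul(3, 5)), Add(12, Mul(-1, -2))), -27) = Mul(Mul(Mul(-4, 15), Add(12, 2)), -27) = Mul(Mul(-60, 14), -27) = Mul(-840, -27) = 22680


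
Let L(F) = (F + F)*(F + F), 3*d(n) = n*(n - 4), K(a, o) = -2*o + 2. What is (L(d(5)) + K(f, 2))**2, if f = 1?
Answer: 6724/81 ≈ 83.012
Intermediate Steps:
K(a, o) = 2 - 2*o
d(n) = n*(-4 + n)/3 (d(n) = (n*(n - 4))/3 = (n*(-4 + n))/3 = n*(-4 + n)/3)
L(F) = 4*F**2 (L(F) = (2*F)*(2*F) = 4*F**2)
(L(d(5)) + K(f, 2))**2 = (4*((1/3)*5*(-4 + 5))**2 + (2 - 2*2))**2 = (4*((1/3)*5*1)**2 + (2 - 4))**2 = (4*(5/3)**2 - 2)**2 = (4*(25/9) - 2)**2 = (100/9 - 2)**2 = (82/9)**2 = 6724/81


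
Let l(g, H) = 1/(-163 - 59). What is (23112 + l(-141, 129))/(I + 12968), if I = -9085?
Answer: 5130863/862026 ≈ 5.9521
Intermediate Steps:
l(g, H) = -1/222 (l(g, H) = 1/(-222) = -1/222)
(23112 + l(-141, 129))/(I + 12968) = (23112 - 1/222)/(-9085 + 12968) = (5130863/222)/3883 = (5130863/222)*(1/3883) = 5130863/862026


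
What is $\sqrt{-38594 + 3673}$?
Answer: $i \sqrt{34921} \approx 186.87 i$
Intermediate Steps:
$\sqrt{-38594 + 3673} = \sqrt{-34921} = i \sqrt{34921}$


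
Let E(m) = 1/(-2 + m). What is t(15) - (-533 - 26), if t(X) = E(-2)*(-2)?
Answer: 1119/2 ≈ 559.50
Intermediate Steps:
t(X) = ½ (t(X) = -2/(-2 - 2) = -2/(-4) = -¼*(-2) = ½)
t(15) - (-533 - 26) = ½ - (-533 - 26) = ½ - 1*(-559) = ½ + 559 = 1119/2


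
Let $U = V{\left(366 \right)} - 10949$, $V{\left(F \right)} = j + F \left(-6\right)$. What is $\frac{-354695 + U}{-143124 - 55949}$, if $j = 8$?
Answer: $\frac{367832}{199073} \approx 1.8477$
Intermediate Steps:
$V{\left(F \right)} = 8 - 6 F$ ($V{\left(F \right)} = 8 + F \left(-6\right) = 8 - 6 F$)
$U = -13137$ ($U = \left(8 - 2196\right) - 10949 = -2188 - 10949 = -13137$)
$\frac{-354695 + U}{-143124 - 55949} = \frac{-354695 - 13137}{-143124 - 55949} = - \frac{367832}{-199073} = \left(-367832\right) \left(- \frac{1}{199073}\right) = \frac{367832}{199073}$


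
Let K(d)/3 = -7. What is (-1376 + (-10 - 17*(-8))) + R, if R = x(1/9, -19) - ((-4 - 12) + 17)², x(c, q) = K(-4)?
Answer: -1272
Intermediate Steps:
K(d) = -21 (K(d) = 3*(-7) = -21)
x(c, q) = -21
R = -22 (R = -21 - ((-4 - 12) + 17)² = -21 - (-16 + 17)² = -21 - 1*1² = -21 - 1*1 = -21 - 1 = -22)
(-1376 + (-10 - 17*(-8))) + R = (-1376 + (-10 - 17*(-8))) - 22 = (-1376 + (-10 + 136)) - 22 = (-1376 + 126) - 22 = -1250 - 22 = -1272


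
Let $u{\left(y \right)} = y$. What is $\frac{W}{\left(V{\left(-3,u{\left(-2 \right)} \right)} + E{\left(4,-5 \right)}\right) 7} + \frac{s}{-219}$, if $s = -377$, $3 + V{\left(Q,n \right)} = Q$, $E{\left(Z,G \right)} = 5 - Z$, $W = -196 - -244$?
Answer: $\frac{2683}{7665} \approx 0.35003$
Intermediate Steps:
$W = 48$ ($W = -196 + 244 = 48$)
$V{\left(Q,n \right)} = -3 + Q$
$\frac{W}{\left(V{\left(-3,u{\left(-2 \right)} \right)} + E{\left(4,-5 \right)}\right) 7} + \frac{s}{-219} = \frac{48}{\left(\left(-3 - 3\right) + \left(5 - 4\right)\right) 7} - \frac{377}{-219} = \frac{48}{\left(-6 + \left(5 - 4\right)\right) 7} - - \frac{377}{219} = \frac{48}{\left(-6 + 1\right) 7} + \frac{377}{219} = \frac{48}{\left(-5\right) 7} + \frac{377}{219} = \frac{48}{-35} + \frac{377}{219} = 48 \left(- \frac{1}{35}\right) + \frac{377}{219} = - \frac{48}{35} + \frac{377}{219} = \frac{2683}{7665}$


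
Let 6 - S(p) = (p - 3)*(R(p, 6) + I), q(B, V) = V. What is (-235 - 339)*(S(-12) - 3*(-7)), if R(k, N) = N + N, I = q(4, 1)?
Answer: -127428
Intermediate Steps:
I = 1
R(k, N) = 2*N
S(p) = 45 - 13*p (S(p) = 6 - (p - 3)*(2*6 + 1) = 6 - (-3 + p)*(12 + 1) = 6 - (-3 + p)*13 = 6 - (-39 + 13*p) = 6 + (39 - 13*p) = 45 - 13*p)
(-235 - 339)*(S(-12) - 3*(-7)) = (-235 - 339)*((45 - 13*(-12)) - 3*(-7)) = -574*((45 + 156) + 21) = -574*(201 + 21) = -574*222 = -127428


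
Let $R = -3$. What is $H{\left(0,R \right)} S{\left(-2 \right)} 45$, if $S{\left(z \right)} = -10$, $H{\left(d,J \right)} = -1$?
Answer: $450$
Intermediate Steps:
$H{\left(0,R \right)} S{\left(-2 \right)} 45 = \left(-1\right) \left(-10\right) 45 = 10 \cdot 45 = 450$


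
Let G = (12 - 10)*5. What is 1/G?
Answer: 1/10 ≈ 0.10000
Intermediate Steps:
G = 10 (G = 2*5 = 10)
1/G = 1/10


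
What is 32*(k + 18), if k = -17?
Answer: 32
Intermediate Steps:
32*(k + 18) = 32*(-17 + 18) = 32*1 = 32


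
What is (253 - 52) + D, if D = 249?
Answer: 450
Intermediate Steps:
(253 - 52) + D = (253 - 52) + 249 = 201 + 249 = 450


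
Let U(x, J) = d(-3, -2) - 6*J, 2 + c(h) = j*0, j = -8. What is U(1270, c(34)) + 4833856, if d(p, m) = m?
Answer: 4833866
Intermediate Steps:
c(h) = -2 (c(h) = -2 - 8*0 = -2 + 0 = -2)
U(x, J) = -2 - 6*J
U(1270, c(34)) + 4833856 = (-2 - 6*(-2)) + 4833856 = (-2 + 12) + 4833856 = 10 + 4833856 = 4833866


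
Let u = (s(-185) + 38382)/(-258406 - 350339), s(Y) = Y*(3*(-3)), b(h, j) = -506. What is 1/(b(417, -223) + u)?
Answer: -202915/102688339 ≈ -0.0019760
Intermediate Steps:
s(Y) = -9*Y (s(Y) = Y*(-9) = -9*Y)
u = -13349/202915 (u = (-9*(-185) + 38382)/(-258406 - 350339) = (1665 + 38382)/(-608745) = 40047*(-1/608745) = -13349/202915 ≈ -0.065786)
1/(b(417, -223) + u) = 1/(-506 - 13349/202915) = 1/(-102688339/202915) = -202915/102688339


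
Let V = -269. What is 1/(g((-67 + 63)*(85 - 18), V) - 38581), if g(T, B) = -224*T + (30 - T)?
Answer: 1/21749 ≈ 4.5979e-5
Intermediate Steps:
g(T, B) = 30 - 225*T
1/(g((-67 + 63)*(85 - 18), V) - 38581) = 1/((30 - 225*(-67 + 63)*(85 - 18)) - 38581) = 1/((30 - (-900)*67) - 38581) = 1/((30 - 225*(-268)) - 38581) = 1/((30 + 60300) - 38581) = 1/(60330 - 38581) = 1/21749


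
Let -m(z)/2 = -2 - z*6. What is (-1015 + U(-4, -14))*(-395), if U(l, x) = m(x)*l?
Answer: 141805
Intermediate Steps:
m(z) = 4 + 12*z (m(z) = -2*(-2 - z*6) = -2*(-2 - 6*z) = 4 + 12*z)
U(l, x) = l*(4 + 12*x) (U(l, x) = (4 + 12*x)*l = l*(4 + 12*x))
(-1015 + U(-4, -14))*(-395) = (-1015 + 4*(-4)*(1 + 3*(-14)))*(-395) = (-1015 + 4*(-4)*(1 - 42))*(-395) = (-1015 + 4*(-4)*(-41))*(-395) = (-1015 + 656)*(-395) = -359*(-395) = 141805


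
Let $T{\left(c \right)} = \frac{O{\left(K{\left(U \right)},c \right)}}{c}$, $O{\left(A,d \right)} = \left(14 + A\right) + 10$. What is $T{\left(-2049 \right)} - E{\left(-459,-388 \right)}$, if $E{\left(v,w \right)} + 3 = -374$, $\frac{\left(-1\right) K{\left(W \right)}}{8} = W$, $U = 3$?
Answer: $377$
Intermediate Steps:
$K{\left(W \right)} = - 8 W$
$E{\left(v,w \right)} = -377$ ($E{\left(v,w \right)} = -3 - 374 = -377$)
$O{\left(A,d \right)} = 24 + A$
$T{\left(c \right)} = 0$ ($T{\left(c \right)} = \frac{24 - 24}{c} = \frac{0}{c} = 0$)
$T{\left(-2049 \right)} - E{\left(-459,-388 \right)} = 0 - -377 = 0 + 377 = 377$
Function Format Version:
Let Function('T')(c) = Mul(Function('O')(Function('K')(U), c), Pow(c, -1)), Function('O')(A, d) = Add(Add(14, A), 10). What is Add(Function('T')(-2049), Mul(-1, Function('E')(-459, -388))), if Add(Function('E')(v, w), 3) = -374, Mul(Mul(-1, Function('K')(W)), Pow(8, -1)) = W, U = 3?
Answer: 377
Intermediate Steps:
Function('K')(W) = Mul(-8, W)
Function('E')(v, w) = -377 (Function('E')(v, w) = Add(-3, -374) = -377)
Function('O')(A, d) = Add(24, A)
Function('T')(c) = 0 (Function('T')(c) = Mul(Add(24, Mul(-8, 3)), Pow(c, -1)) = Mul(Add(24, -24), Pow(c, -1)) = Mul(0, Pow(c, -1)) = 0)
Add(Function('T')(-2049), Mul(-1, Function('E')(-459, -388))) = Add(0, Mul(-1, -377)) = Add(0, 377) = 377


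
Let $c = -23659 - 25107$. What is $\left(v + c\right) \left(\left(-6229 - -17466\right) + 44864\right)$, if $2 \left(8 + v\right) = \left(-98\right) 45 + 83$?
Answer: $- \frac{5715289375}{2} \approx -2.8576 \cdot 10^{9}$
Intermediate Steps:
$c = -48766$ ($c = -23659 - 25107 = -48766$)
$v = - \frac{4343}{2}$ ($v = -8 + \frac{\left(-98\right) 45 + 83}{2} = -8 + \frac{-4410 + 83}{2} = -8 + \frac{1}{2} \left(-4327\right) = -8 - \frac{4327}{2} = - \frac{4343}{2} \approx -2171.5$)
$\left(v + c\right) \left(\left(-6229 - -17466\right) + 44864\right) = \left(- \frac{4343}{2} - 48766\right) \left(\left(-6229 - -17466\right) + 44864\right) = - \frac{101875 \left(\left(-6229 + 17466\right) + 44864\right)}{2} = - \frac{101875 \left(11237 + 44864\right)}{2} = \left(- \frac{101875}{2}\right) 56101 = - \frac{5715289375}{2}$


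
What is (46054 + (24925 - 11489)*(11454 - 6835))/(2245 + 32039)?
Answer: 31053469/17142 ≈ 1811.5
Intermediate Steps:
(46054 + (24925 - 11489)*(11454 - 6835))/(2245 + 32039) = (46054 + 13436*4619)/34284 = (46054 + 62060884)*(1/34284) = 62106938*(1/34284) = 31053469/17142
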